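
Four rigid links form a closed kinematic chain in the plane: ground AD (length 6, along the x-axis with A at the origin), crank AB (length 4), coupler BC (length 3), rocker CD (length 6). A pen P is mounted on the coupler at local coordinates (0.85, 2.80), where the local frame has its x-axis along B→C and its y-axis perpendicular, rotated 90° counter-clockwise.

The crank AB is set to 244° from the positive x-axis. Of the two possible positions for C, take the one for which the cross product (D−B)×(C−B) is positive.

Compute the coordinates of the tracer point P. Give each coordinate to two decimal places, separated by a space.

-3.39 -1.17

A=(0,0), D=(6.00,0)
B = A + 4.00·(cos244°, sin244°) = (-1.7535, -3.5952)
|BD| = 8.5465
circle(B,3.00) ∩ circle(D,6.00): a=2.6936, h=1.3208
  candidates: C₊=(0.1346,-1.2639) cross=11.288; C₋=(1.2458,-3.6603) cross=-11.288
  mode + wants cross > 0 → take C=(0.1346,-1.2639) (cross=11.288)
ex = (C−B)/|BC| = (0.6294,0.7771); ey = (-0.7771,0.6294)
P = B + 0.85·ex + 2.80·ey = (-3.3944,-1.1724)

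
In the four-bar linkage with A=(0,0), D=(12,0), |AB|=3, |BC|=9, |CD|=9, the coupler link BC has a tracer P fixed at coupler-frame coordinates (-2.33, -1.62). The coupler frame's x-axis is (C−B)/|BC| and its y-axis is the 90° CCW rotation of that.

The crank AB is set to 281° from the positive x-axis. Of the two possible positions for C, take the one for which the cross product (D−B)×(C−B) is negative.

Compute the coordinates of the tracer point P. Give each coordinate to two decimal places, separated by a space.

-2.27 -2.96

A=(0,0), D=(12.00,0)
B = A + 3.00·(cos281°, sin281°) = (0.5724, -2.9449)
|BD| = 11.8009
circle(B,9.00) ∩ circle(D,9.00): a=5.9005, h=6.7959
  candidates: C₊=(4.5903,5.1085) cross=80.198; C₋=(7.9821,-8.0534) cross=-80.198
  mode - wants cross < 0 → take C=(7.9821,-8.0534) (cross=-80.198)
ex = (C−B)/|BC| = (0.8233,-0.5676); ey = (0.5676,0.8233)
P = B + -2.33·ex + -1.62·ey = (-2.2654,-2.9561)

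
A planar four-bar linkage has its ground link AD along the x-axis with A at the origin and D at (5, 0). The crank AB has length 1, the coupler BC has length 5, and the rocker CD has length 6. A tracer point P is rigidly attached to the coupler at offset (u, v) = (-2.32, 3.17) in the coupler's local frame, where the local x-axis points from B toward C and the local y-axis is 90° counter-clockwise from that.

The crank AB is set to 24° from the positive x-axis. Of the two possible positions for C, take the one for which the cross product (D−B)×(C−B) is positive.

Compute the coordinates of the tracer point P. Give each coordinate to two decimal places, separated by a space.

A=(0,0), D=(5.00,0)
B = A + 1.00·(cos24°, sin24°) = (0.9135, 0.4067)
|BD| = 4.1066
circle(B,5.00) ∩ circle(D,6.00): a=0.7140, h=4.9488
  candidates: C₊=(2.1142,5.2604) cross=20.323; C₋=(1.1339,-4.5884) cross=-20.323
  mode + wants cross > 0 → take C=(2.1142,5.2604) (cross=20.323)
ex = (C−B)/|BC| = (0.2401,0.9707); ey = (-0.9707,0.2401)
P = B + -2.32·ex + 3.17·ey = (-2.7208,-1.0842)

-2.72 -1.08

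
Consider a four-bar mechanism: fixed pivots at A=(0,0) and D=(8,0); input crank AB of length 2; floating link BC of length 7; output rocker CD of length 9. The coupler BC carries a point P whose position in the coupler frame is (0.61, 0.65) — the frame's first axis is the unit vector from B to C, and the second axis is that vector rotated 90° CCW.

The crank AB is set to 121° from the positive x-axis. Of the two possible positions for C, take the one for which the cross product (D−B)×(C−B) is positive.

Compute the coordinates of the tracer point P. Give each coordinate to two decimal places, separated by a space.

-1.22 2.59

A=(0,0), D=(8.00,0)
B = A + 2.00·(cos121°, sin121°) = (-1.0301, 1.7143)
|BD| = 9.1914
circle(B,7.00) ∩ circle(D,9.00): a=2.8549, h=6.3914
  candidates: C₊=(2.9668,7.4610) cross=58.745; C₋=(0.5827,-5.0974) cross=-58.745
  mode + wants cross > 0 → take C=(2.9668,7.4610) (cross=58.745)
ex = (C−B)/|BC| = (0.5710,0.8210); ey = (-0.8210,0.5710)
P = B + 0.61·ex + 0.65·ey = (-1.2154,2.5863)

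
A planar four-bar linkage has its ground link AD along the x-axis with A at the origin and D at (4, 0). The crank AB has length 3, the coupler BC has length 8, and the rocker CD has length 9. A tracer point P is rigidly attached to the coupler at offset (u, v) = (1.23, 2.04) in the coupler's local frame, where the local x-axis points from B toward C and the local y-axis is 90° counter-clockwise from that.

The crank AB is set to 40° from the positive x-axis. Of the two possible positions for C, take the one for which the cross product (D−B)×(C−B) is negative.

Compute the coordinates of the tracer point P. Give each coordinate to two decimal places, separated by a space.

2.12 -0.45

A=(0,0), D=(4.00,0)
B = A + 3.00·(cos40°, sin40°) = (2.2981, 1.9284)
|BD| = 2.5720
circle(B,8.00) ∩ circle(D,9.00): a=-2.0189, h=7.7411
  candidates: C₊=(6.7662,8.5644) cross=19.910; C₋=(-4.8418,-1.6802) cross=-19.910
  mode - wants cross < 0 → take C=(-4.8418,-1.6802) (cross=-19.910)
ex = (C−B)/|BC| = (-0.8925,-0.4511); ey = (0.4511,-0.8925)
P = B + 1.23·ex + 2.04·ey = (2.1206,-0.4471)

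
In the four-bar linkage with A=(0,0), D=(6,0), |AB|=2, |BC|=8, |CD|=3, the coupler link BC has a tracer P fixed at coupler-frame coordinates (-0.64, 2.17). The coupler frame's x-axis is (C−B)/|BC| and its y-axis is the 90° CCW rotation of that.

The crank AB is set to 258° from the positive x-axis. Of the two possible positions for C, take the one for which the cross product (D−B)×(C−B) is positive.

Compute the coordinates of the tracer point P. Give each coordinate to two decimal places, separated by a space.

A=(0,0), D=(6.00,0)
B = A + 2.00·(cos258°, sin258°) = (-0.4158, -1.9563)
|BD| = 6.7074
circle(B,8.00) ∩ circle(D,3.00): a=7.4536, h=2.9057
  candidates: C₊=(5.8663,2.9970) cross=19.490; C₋=(7.5612,-2.5617) cross=-19.490
  mode + wants cross > 0 → take C=(5.8663,2.9970) (cross=19.490)
ex = (C−B)/|BC| = (0.7853,0.6192); ey = (-0.6192,0.7853)
P = B + -0.64·ex + 2.17·ey = (-2.2620,-0.6485)

-2.26 -0.65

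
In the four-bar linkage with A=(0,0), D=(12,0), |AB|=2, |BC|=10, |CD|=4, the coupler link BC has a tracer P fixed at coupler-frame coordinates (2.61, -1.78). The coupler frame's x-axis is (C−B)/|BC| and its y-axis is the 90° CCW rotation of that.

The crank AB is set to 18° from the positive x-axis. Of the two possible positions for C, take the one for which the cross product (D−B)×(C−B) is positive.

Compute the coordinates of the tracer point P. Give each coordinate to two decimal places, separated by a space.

A=(0,0), D=(12.00,0)
B = A + 2.00·(cos18°, sin18°) = (1.9021, 0.6180)
|BD| = 10.1168
circle(B,10.00) ∩ circle(D,4.00): a=9.2099, h=3.8958
  candidates: C₊=(11.3328,3.9440) cross=39.413; C₋=(10.8568,-3.8332) cross=-39.413
  mode + wants cross > 0 → take C=(11.3328,3.9440) (cross=39.413)
ex = (C−B)/|BC| = (0.9431,0.3326); ey = (-0.3326,0.9431)
P = B + 2.61·ex + -1.78·ey = (4.9555,-0.1926)

4.96 -0.19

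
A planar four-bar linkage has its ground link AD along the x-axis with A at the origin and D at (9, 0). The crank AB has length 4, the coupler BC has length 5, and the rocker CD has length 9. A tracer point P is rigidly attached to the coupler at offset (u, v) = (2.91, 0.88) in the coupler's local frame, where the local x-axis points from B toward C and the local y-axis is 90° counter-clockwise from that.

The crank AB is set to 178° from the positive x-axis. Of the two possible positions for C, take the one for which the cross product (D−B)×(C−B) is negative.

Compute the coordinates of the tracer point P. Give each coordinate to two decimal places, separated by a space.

-1.04 -0.57

A=(0,0), D=(9.00,0)
B = A + 4.00·(cos178°, sin178°) = (-3.9976, 0.1396)
|BD| = 12.9983
circle(B,5.00) ∩ circle(D,9.00): a=4.3450, h=2.4740
  candidates: C₊=(0.3738,2.5668) cross=32.158; C₋=(0.3206,-2.3809) cross=-32.158
  mode - wants cross < 0 → take C=(0.3206,-2.3809) (cross=-32.158)
ex = (C−B)/|BC| = (0.8636,-0.5041); ey = (0.5041,0.8636)
P = B + 2.91·ex + 0.88·ey = (-1.0408,-0.5673)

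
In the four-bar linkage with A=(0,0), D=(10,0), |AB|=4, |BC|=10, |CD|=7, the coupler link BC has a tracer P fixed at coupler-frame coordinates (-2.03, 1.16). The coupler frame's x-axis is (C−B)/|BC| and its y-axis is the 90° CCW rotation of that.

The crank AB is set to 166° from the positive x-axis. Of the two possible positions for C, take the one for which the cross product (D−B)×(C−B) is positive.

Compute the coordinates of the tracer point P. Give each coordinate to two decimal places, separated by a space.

A=(0,0), D=(10.00,0)
B = A + 4.00·(cos166°, sin166°) = (-3.8812, 0.9677)
|BD| = 13.9149
circle(B,10.00) ∩ circle(D,7.00): a=8.7900, h=4.7682
  candidates: C₊=(5.2191,5.1131) cross=66.349; C₋=(4.5559,-4.4003) cross=-66.349
  mode + wants cross > 0 → take C=(5.2191,5.1131) (cross=66.349)
ex = (C−B)/|BC| = (0.9100,0.4145); ey = (-0.4145,0.9100)
P = B + -2.03·ex + 1.16·ey = (-6.2094,1.1818)

-6.21 1.18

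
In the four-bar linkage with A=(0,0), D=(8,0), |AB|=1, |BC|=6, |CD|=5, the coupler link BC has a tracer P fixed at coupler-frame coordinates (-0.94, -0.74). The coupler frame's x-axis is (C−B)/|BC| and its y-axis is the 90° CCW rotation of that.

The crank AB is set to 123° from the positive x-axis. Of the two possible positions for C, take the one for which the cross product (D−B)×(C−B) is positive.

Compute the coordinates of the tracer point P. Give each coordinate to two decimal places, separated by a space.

A=(0,0), D=(8.00,0)
B = A + 1.00·(cos123°, sin123°) = (-0.5446, 0.8387)
|BD| = 8.5857
circle(B,6.00) ∩ circle(D,5.00): a=4.9334, h=3.4148
  candidates: C₊=(4.6988,3.7553) cross=29.319; C₋=(4.0316,-3.0417) cross=-29.319
  mode + wants cross > 0 → take C=(4.6988,3.7553) (cross=29.319)
ex = (C−B)/|BC| = (0.8739,0.4861); ey = (-0.4861,0.8739)
P = B + -0.94·ex + -0.74·ey = (-1.0064,-0.2650)

-1.01 -0.26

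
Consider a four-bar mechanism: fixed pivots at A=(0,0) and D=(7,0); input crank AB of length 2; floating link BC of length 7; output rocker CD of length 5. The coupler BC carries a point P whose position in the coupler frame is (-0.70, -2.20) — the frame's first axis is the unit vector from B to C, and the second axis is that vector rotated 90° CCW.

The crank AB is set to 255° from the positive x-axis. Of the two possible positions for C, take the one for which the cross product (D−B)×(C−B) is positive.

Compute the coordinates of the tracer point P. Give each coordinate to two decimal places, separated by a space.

A=(0,0), D=(7.00,0)
B = A + 2.00·(cos255°, sin255°) = (-0.5176, -1.9319)
|BD| = 7.7619
circle(B,7.00) ∩ circle(D,5.00): a=5.4270, h=4.4213
  candidates: C₊=(3.6381,3.7011) cross=34.318; C₋=(5.8390,-4.8633) cross=-34.318
  mode + wants cross > 0 → take C=(3.6381,3.7011) (cross=34.318)
ex = (C−B)/|BC| = (0.5937,0.8047); ey = (-0.8047,0.5937)
P = B + -0.70·ex + -2.20·ey = (0.8371,-3.8012)

0.84 -3.80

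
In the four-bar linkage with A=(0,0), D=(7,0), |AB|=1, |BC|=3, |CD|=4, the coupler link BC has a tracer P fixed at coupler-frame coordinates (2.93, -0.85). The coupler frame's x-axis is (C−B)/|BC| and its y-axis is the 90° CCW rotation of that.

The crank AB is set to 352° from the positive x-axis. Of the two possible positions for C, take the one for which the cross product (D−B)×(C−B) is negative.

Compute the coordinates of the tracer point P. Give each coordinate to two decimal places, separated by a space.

A=(0,0), D=(7.00,0)
B = A + 1.00·(cos352°, sin352°) = (0.9903, -0.1392)
|BD| = 6.0113
circle(B,3.00) ∩ circle(D,4.00): a=2.4234, h=1.7683
  candidates: C₊=(3.3721,1.6848) cross=10.630; C₋=(3.4540,-1.8509) cross=-10.630
  mode - wants cross < 0 → take C=(3.4540,-1.8509) (cross=-10.630)
ex = (C−B)/|BC| = (0.8212,-0.5706); ey = (0.5706,0.8212)
P = B + 2.93·ex + -0.85·ey = (2.9115,-2.5090)

2.91 -2.51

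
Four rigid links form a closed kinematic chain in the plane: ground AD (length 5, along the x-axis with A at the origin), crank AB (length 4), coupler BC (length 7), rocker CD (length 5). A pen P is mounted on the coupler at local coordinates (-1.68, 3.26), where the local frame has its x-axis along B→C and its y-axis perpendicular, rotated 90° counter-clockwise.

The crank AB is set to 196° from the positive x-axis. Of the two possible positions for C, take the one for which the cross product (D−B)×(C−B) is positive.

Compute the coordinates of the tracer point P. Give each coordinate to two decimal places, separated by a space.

-7.25 0.25

A=(0,0), D=(5.00,0)
B = A + 4.00·(cos196°, sin196°) = (-3.8450, -1.1025)
|BD| = 8.9135
circle(B,7.00) ∩ circle(D,5.00): a=5.8030, h=3.9147
  candidates: C₊=(1.4292,3.4999) cross=34.894; C₋=(2.3976,-4.2694) cross=-34.894
  mode + wants cross > 0 → take C=(1.4292,3.4999) (cross=34.894)
ex = (C−B)/|BC| = (0.7535,0.6575); ey = (-0.6575,0.7535)
P = B + -1.68·ex + 3.26·ey = (-7.2543,0.2491)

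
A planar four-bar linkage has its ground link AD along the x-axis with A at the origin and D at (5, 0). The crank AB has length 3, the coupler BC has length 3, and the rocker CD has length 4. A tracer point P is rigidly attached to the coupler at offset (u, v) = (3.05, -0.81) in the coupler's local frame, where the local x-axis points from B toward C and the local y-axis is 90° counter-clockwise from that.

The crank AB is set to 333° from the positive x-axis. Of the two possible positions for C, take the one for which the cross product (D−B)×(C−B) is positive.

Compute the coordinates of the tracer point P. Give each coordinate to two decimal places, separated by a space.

A=(0,0), D=(5.00,0)
B = A + 3.00·(cos333°, sin333°) = (2.6730, -1.3620)
|BD| = 2.6963
circle(B,3.00) ∩ circle(D,4.00): a=0.0500, h=2.9996
  candidates: C₊=(1.2010,1.2521) cross=8.088; C₋=(4.2314,-3.9255) cross=-8.088
  mode + wants cross > 0 → take C=(1.2010,1.2521) (cross=8.088)
ex = (C−B)/|BC| = (-0.4907,0.8713); ey = (-0.8713,-0.4907)
P = B + 3.05·ex + -0.81·ey = (1.8823,1.6931)

1.88 1.69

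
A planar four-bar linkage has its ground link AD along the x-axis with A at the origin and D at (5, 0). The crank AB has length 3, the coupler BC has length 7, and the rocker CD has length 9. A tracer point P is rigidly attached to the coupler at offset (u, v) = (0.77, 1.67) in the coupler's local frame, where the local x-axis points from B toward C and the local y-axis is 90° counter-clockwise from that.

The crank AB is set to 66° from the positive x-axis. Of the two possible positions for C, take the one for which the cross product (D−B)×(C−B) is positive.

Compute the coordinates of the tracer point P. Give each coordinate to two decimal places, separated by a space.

A=(0,0), D=(5.00,0)
B = A + 3.00·(cos66°, sin66°) = (1.2202, 2.7406)
|BD| = 4.6688
circle(B,7.00) ∩ circle(D,9.00): a=-1.0926, h=6.9142
  candidates: C₊=(4.3944,8.9796) cross=32.281; C₋=(-3.7230,-2.2156) cross=-32.281
  mode + wants cross > 0 → take C=(4.3944,8.9796) (cross=32.281)
ex = (C−B)/|BC| = (0.4535,0.8913); ey = (-0.8913,0.4535)
P = B + 0.77·ex + 1.67·ey = (0.0809,4.1842)

0.08 4.18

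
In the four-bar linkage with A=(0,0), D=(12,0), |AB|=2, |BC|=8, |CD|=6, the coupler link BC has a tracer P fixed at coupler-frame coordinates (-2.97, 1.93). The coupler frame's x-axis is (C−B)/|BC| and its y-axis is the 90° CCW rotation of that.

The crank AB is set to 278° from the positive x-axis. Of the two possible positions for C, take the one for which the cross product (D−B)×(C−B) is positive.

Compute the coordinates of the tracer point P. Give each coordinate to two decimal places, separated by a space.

A=(0,0), D=(12.00,0)
B = A + 2.00·(cos278°, sin278°) = (0.2783, -1.9805)
|BD| = 11.8878
circle(B,8.00) ∩ circle(D,6.00): a=7.1216, h=3.6446
  candidates: C₊=(6.6932,2.7996) cross=43.326; C₋=(7.9076,-4.3877) cross=-43.326
  mode + wants cross > 0 → take C=(6.6932,2.7996) (cross=43.326)
ex = (C−B)/|BC| = (0.8019,0.5975); ey = (-0.5975,0.8019)
P = B + -2.97·ex + 1.93·ey = (-3.2564,-2.2076)

-3.26 -2.21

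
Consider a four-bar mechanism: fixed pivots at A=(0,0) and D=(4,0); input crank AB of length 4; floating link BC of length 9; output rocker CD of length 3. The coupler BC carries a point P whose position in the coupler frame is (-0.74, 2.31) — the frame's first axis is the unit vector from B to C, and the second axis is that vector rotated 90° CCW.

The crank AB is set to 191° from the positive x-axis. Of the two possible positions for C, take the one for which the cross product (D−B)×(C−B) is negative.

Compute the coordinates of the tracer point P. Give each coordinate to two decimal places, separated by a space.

A=(0,0), D=(4.00,0)
B = A + 4.00·(cos191°, sin191°) = (-3.9265, -0.7632)
|BD| = 7.9632
circle(B,9.00) ∩ circle(D,3.00): a=8.5024, h=2.9511
  candidates: C₊=(4.2539,2.9892) cross=23.500; C₋=(4.8196,-2.8859) cross=-23.500
  mode - wants cross < 0 → take C=(4.8196,-2.8859) (cross=-23.500)
ex = (C−B)/|BC| = (0.9718,-0.2358); ey = (0.2358,0.9718)
P = B + -0.74·ex + 2.31·ey = (-4.1008,1.6561)

-4.10 1.66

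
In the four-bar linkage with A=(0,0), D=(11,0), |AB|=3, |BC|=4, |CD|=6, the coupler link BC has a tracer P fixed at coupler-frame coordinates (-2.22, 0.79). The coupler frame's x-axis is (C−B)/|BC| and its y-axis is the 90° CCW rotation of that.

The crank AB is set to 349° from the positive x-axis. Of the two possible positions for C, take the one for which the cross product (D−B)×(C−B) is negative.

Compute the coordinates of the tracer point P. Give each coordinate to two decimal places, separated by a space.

A=(0,0), D=(11.00,0)
B = A + 3.00·(cos349°, sin349°) = (2.9449, -0.5724)
|BD| = 8.0754
circle(B,4.00) ∩ circle(D,6.00): a=2.7994, h=2.8572
  candidates: C₊=(5.5347,2.4760) cross=23.073; C₋=(5.9398,-3.2240) cross=-23.073
  mode - wants cross < 0 → take C=(5.9398,-3.2240) (cross=-23.073)
ex = (C−B)/|BC| = (0.7487,-0.6629); ey = (0.6629,0.7487)
P = B + -2.22·ex + 0.79·ey = (1.8064,1.4907)

1.81 1.49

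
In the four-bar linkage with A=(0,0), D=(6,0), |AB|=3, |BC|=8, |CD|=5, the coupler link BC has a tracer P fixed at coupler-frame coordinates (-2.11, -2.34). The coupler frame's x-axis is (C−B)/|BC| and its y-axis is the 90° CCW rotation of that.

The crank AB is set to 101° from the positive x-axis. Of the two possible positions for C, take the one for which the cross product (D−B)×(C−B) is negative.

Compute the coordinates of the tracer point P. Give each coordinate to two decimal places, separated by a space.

-3.63 3.71

A=(0,0), D=(6.00,0)
B = A + 3.00·(cos101°, sin101°) = (-0.5724, 2.9449)
|BD| = 7.2020
circle(B,8.00) ∩ circle(D,5.00): a=6.3086, h=4.9195
  candidates: C₊=(7.1962,4.8548) cross=35.431; C₋=(3.1731,-4.1241) cross=-35.431
  mode - wants cross < 0 → take C=(3.1731,-4.1241) (cross=-35.431)
ex = (C−B)/|BC| = (0.4682,-0.8836); ey = (0.8836,0.4682)
P = B + -2.11·ex + -2.34·ey = (-3.6280,3.7138)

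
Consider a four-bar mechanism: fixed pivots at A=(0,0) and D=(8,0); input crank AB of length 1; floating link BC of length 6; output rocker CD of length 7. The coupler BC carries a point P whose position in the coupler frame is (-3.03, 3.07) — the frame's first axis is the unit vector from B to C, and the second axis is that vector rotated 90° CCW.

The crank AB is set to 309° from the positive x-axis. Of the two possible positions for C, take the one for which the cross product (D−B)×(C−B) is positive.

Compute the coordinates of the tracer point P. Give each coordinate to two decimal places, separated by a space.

A=(0,0), D=(8.00,0)
B = A + 1.00·(cos309°, sin309°) = (0.6293, -0.7771)
|BD| = 7.4115
circle(B,6.00) ∩ circle(D,7.00): a=2.8288, h=5.2913
  candidates: C₊=(2.8877,4.7816) cross=39.217; C₋=(3.9973,-5.7427) cross=-39.217
  mode + wants cross > 0 → take C=(2.8877,4.7816) (cross=39.217)
ex = (C−B)/|BC| = (0.3764,0.9265); ey = (-0.9265,0.3764)
P = B + -3.03·ex + 3.07·ey = (-3.3554,-2.4288)

-3.36 -2.43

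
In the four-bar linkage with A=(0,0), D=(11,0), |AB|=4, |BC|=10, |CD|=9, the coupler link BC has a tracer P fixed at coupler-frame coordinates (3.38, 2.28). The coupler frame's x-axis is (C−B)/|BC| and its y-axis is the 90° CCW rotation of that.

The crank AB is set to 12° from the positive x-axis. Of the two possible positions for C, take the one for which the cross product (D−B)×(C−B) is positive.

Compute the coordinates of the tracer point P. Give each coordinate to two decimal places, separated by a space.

A=(0,0), D=(11.00,0)
B = A + 4.00·(cos12°, sin12°) = (3.9126, 0.8316)
|BD| = 7.1360
circle(B,10.00) ∩ circle(D,9.00): a=4.8993, h=8.7176
  candidates: C₊=(9.7945,8.9189) cross=62.209; C₋=(7.7625,-8.3975) cross=-62.209
  mode + wants cross > 0 → take C=(9.7945,8.9189) (cross=62.209)
ex = (C−B)/|BC| = (0.5882,0.8087); ey = (-0.8087,0.5882)
P = B + 3.38·ex + 2.28·ey = (4.0568,4.9062)

4.06 4.91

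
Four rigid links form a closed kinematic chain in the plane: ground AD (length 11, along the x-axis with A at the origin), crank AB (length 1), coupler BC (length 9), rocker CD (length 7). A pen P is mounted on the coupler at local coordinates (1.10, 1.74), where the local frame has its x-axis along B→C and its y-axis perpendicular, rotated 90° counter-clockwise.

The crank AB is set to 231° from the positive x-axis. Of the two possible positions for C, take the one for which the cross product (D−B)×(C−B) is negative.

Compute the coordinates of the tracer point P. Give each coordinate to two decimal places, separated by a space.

A=(0,0), D=(11.00,0)
B = A + 1.00·(cos231°, sin231°) = (-0.6293, -0.7771)
|BD| = 11.6553
circle(B,9.00) ∩ circle(D,7.00): a=7.2004, h=5.3995
  candidates: C₊=(6.1950,5.0904) cross=62.932; C₋=(6.9151,-5.6845) cross=-62.932
  mode - wants cross < 0 → take C=(6.9151,-5.6845) (cross=-62.932)
ex = (C−B)/|BC| = (0.8383,-0.5453); ey = (0.5453,0.8383)
P = B + 1.10·ex + 1.74·ey = (1.2415,0.0817)

1.24 0.08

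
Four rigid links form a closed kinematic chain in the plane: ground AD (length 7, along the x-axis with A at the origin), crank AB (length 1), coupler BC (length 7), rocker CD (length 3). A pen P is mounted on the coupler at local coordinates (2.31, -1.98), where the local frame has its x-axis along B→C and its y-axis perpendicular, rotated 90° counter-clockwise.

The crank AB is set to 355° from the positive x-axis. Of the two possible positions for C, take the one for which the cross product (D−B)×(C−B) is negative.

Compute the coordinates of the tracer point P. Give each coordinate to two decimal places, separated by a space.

2.28 -2.84

A=(0,0), D=(7.00,0)
B = A + 1.00·(cos355°, sin355°) = (0.9962, -0.0872)
|BD| = 6.0044
circle(B,7.00) ∩ circle(D,3.00): a=6.3331, h=2.9819
  candidates: C₊=(7.2853,2.9864) cross=17.905; C₋=(7.3719,-2.9769) cross=-17.905
  mode - wants cross < 0 → take C=(7.3719,-2.9769) (cross=-17.905)
ex = (C−B)/|BC| = (0.9108,-0.4128); ey = (0.4128,0.9108)
P = B + 2.31·ex + -1.98·ey = (2.2828,-2.8442)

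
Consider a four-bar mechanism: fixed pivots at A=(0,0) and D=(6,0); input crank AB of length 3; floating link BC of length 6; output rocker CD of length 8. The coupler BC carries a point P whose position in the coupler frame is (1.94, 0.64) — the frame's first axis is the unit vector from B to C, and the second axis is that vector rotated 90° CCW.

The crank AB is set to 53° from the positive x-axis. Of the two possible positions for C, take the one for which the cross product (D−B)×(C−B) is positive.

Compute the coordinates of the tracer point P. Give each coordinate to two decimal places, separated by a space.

2.05 4.42

A=(0,0), D=(6.00,0)
B = A + 3.00·(cos53°, sin53°) = (1.8054, 2.3959)
|BD| = 4.8306
circle(B,6.00) ∩ circle(D,8.00): a=-0.4829, h=5.9805
  candidates: C₊=(4.3524,7.8285) cross=28.890; C₋=(-1.5801,-2.5577) cross=-28.890
  mode + wants cross > 0 → take C=(4.3524,7.8285) (cross=28.890)
ex = (C−B)/|BC| = (0.4245,0.9054); ey = (-0.9054,0.4245)
P = B + 1.94·ex + 0.64·ey = (2.0495,4.4241)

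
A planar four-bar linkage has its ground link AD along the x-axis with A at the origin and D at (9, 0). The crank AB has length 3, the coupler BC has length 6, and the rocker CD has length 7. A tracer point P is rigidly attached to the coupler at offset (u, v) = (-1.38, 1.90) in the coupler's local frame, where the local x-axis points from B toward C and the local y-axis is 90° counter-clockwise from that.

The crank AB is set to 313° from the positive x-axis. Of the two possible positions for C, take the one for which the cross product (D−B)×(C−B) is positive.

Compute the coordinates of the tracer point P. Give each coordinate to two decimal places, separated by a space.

A=(0,0), D=(9.00,0)
B = A + 3.00·(cos313°, sin313°) = (2.0460, -2.1941)
|BD| = 7.2919
circle(B,6.00) ∩ circle(D,7.00): a=2.7546, h=5.3303
  candidates: C₊=(3.0691,3.7181) cross=38.868; C₋=(6.2767,-6.4486) cross=-38.868
  mode + wants cross > 0 → take C=(3.0691,3.7181) (cross=38.868)
ex = (C−B)/|BC| = (0.1705,0.9854); ey = (-0.9854,0.1705)
P = B + -1.38·ex + 1.90·ey = (-0.0615,-3.2299)

-0.06 -3.23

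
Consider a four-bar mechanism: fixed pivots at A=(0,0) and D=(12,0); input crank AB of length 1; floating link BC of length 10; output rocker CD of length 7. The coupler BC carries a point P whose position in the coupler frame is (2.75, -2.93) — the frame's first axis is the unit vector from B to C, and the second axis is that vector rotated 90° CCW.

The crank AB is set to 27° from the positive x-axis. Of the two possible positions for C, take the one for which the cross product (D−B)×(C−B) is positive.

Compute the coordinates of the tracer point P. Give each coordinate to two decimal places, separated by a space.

A=(0,0), D=(12.00,0)
B = A + 1.00·(cos27°, sin27°) = (0.8910, 0.4540)
|BD| = 11.1183
circle(B,10.00) ∩ circle(D,7.00): a=7.8527, h=6.1916
  candidates: C₊=(8.9899,6.3198) cross=68.840; C₋=(8.4843,-6.0531) cross=-68.840
  mode + wants cross > 0 → take C=(8.9899,6.3198) (cross=68.840)
ex = (C−B)/|BC| = (0.8099,0.5866); ey = (-0.5866,0.8099)
P = B + 2.75·ex + -2.93·ey = (4.8369,-0.3059)

4.84 -0.31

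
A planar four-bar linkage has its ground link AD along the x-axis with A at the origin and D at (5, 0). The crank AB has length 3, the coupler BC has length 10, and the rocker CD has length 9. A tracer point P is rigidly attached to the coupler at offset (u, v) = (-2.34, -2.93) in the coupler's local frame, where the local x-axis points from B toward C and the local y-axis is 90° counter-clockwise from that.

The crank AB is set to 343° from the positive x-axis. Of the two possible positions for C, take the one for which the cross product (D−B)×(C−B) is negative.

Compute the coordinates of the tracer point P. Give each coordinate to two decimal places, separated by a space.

-0.74 -1.89

A=(0,0), D=(5.00,0)
B = A + 3.00·(cos343°, sin343°) = (2.8689, -0.8771)
|BD| = 2.3045
circle(B,10.00) ∩ circle(D,9.00): a=5.2746, h=8.4958
  candidates: C₊=(4.5130,8.9868) cross=19.579; C₋=(10.9801,-6.7260) cross=-19.579
  mode - wants cross < 0 → take C=(10.9801,-6.7260) (cross=-19.579)
ex = (C−B)/|BC| = (0.8111,-0.5849); ey = (0.5849,0.8111)
P = B + -2.34·ex + -2.93·ey = (-0.7428,-1.8850)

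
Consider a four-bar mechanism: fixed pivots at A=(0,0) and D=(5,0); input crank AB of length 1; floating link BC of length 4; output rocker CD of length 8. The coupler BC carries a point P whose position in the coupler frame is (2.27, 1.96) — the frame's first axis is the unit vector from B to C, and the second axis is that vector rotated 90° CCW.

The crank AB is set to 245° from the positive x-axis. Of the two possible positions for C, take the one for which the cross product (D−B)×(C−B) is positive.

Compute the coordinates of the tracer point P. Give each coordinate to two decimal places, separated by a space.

-3.31 -0.09

A=(0,0), D=(5.00,0)
B = A + 1.00·(cos245°, sin245°) = (-0.4226, -0.9063)
|BD| = 5.4978
circle(B,4.00) ∩ circle(D,8.00): a=-1.6164, h=3.6588
  candidates: C₊=(-2.6201,2.4360) cross=20.116; C₋=(-1.4138,-4.7816) cross=-20.116
  mode + wants cross > 0 → take C=(-2.6201,2.4360) (cross=20.116)
ex = (C−B)/|BC| = (-0.5494,0.8356); ey = (-0.8356,-0.5494)
P = B + 2.27·ex + 1.96·ey = (-3.3074,-0.0863)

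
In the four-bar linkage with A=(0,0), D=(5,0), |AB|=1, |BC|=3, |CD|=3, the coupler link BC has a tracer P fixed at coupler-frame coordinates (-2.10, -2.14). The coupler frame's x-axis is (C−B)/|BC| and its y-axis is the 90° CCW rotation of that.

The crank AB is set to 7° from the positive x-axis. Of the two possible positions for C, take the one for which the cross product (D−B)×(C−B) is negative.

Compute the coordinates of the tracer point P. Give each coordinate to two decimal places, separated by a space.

A=(0,0), D=(5.00,0)
B = A + 1.00·(cos7°, sin7°) = (0.9925, 0.1219)
|BD| = 4.0093
circle(B,3.00) ∩ circle(D,3.00): a=2.0047, h=2.2319
  candidates: C₊=(3.0641,2.2918) cross=8.948; C₋=(2.9284,-2.1699) cross=-8.948
  mode - wants cross < 0 → take C=(2.9284,-2.1699) (cross=-8.948)
ex = (C−B)/|BC| = (0.6453,-0.7639); ey = (0.7639,0.6453)
P = B + -2.10·ex + -2.14·ey = (-1.9974,0.3452)

-2.00 0.35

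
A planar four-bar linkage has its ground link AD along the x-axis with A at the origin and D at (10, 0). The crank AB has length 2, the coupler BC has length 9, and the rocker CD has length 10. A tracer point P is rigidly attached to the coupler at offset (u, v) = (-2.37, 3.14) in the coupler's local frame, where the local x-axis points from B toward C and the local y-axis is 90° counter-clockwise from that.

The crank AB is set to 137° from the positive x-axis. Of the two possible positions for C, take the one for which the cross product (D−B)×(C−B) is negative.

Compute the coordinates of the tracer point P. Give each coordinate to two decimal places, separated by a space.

0.29 4.89

A=(0,0), D=(10.00,0)
B = A + 2.00·(cos137°, sin137°) = (-1.4627, 1.3640)
|BD| = 11.5436
circle(B,9.00) ∩ circle(D,10.00): a=4.9488, h=7.5173
  candidates: C₊=(4.3397,8.2438) cross=86.776; C₋=(2.5632,-6.6854) cross=-86.776
  mode - wants cross < 0 → take C=(2.5632,-6.6854) (cross=-86.776)
ex = (C−B)/|BC| = (0.4473,-0.8944); ey = (0.8944,0.4473)
P = B + -2.37·ex + 3.14·ey = (0.2855,4.8883)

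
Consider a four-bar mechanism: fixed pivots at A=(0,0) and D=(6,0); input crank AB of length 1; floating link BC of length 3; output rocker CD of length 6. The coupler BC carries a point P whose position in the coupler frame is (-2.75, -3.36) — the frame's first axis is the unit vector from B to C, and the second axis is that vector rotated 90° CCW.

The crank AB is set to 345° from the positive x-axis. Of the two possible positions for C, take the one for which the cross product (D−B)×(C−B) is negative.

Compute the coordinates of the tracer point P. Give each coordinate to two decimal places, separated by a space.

-2.39 2.50

A=(0,0), D=(6.00,0)
B = A + 1.00·(cos345°, sin345°) = (0.9659, -0.2588)
|BD| = 5.0407
circle(B,3.00) ∩ circle(D,6.00): a=-0.1578, h=2.9958
  candidates: C₊=(0.6545,2.7250) cross=15.101; C₋=(0.9621,-3.2588) cross=-15.101
  mode - wants cross < 0 → take C=(0.9621,-3.2588) (cross=-15.101)
ex = (C−B)/|BC| = (-0.0013,-1.0000); ey = (1.0000,-0.0013)
P = B + -2.75·ex + -3.36·ey = (-2.3906,2.4954)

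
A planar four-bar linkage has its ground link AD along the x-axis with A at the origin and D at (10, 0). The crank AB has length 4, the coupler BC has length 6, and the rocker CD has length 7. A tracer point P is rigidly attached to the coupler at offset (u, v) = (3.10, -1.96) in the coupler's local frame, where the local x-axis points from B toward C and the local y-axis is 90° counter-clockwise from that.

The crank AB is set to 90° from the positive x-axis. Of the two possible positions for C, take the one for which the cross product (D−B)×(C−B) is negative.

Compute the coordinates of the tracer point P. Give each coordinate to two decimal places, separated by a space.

-0.08 0.33

A=(0,0), D=(10.00,0)
B = A + 4.00·(cos90°, sin90°) = (0.0000, 4.0000)
|BD| = 10.7703
circle(B,6.00) ∩ circle(D,7.00): a=4.7817, h=3.6243
  candidates: C₊=(5.7857,5.5892) cross=39.035; C₋=(3.0936,-1.1410) cross=-39.035
  mode - wants cross < 0 → take C=(3.0936,-1.1410) (cross=-39.035)
ex = (C−B)/|BC| = (0.5156,-0.8568); ey = (0.8568,0.5156)
P = B + 3.10·ex + -1.96·ey = (-0.0810,0.3333)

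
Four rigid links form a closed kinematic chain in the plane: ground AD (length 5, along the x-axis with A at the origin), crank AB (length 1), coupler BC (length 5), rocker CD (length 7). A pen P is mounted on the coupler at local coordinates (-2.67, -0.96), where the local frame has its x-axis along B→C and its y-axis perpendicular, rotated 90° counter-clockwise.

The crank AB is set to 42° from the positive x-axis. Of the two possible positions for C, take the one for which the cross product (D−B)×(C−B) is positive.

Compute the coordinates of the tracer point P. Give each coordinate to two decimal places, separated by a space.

1.62 -2.03

A=(0,0), D=(5.00,0)
B = A + 1.00·(cos42°, sin42°) = (0.7431, 0.6691)
|BD| = 4.3091
circle(B,5.00) ∩ circle(D,7.00): a=-0.6302, h=4.9601
  candidates: C₊=(0.8908,5.6670) cross=21.374; C₋=(-0.6497,-4.1330) cross=-21.374
  mode + wants cross > 0 → take C=(0.8908,5.6670) (cross=21.374)
ex = (C−B)/|BC| = (0.0295,0.9996); ey = (-0.9996,0.0295)
P = B + -2.67·ex + -0.96·ey = (1.6239,-2.0281)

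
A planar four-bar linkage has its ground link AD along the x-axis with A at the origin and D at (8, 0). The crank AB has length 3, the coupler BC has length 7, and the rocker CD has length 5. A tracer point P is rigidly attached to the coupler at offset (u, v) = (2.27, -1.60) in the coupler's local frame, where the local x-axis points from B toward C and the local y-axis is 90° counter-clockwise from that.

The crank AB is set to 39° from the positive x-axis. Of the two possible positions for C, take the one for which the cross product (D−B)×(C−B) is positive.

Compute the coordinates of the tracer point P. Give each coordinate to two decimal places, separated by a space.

A=(0,0), D=(8.00,0)
B = A + 3.00·(cos39°, sin39°) = (2.3314, 1.8880)
|BD| = 5.9747
circle(B,7.00) ∩ circle(D,5.00): a=4.9958, h=4.9032
  candidates: C₊=(8.6207,4.9613) cross=29.295; C₋=(5.5219,-4.3427) cross=-29.295
  mode + wants cross > 0 → take C=(8.6207,4.9613) (cross=29.295)
ex = (C−B)/|BC| = (0.8985,0.4391); ey = (-0.4391,0.8985)
P = B + 2.27·ex + -1.60·ey = (5.0734,1.4471)

5.07 1.45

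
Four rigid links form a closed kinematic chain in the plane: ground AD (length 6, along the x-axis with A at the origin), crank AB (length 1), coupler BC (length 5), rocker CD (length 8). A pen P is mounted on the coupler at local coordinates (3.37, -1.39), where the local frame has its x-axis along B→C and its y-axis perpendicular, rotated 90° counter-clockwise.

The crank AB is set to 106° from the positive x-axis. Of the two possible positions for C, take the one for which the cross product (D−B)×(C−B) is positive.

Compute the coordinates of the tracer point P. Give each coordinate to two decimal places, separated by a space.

A=(0,0), D=(6.00,0)
B = A + 1.00·(cos106°, sin106°) = (-0.2756, 0.9613)
|BD| = 6.3488
circle(B,5.00) ∩ circle(D,8.00): a=0.1030, h=4.9989
  candidates: C₊=(0.5830,5.8870) cross=31.737; C₋=(-0.9307,-3.9956) cross=-31.737
  mode + wants cross > 0 → take C=(0.5830,5.8870) (cross=31.737)
ex = (C−B)/|BC| = (0.1717,0.9851); ey = (-0.9851,0.1717)
P = B + 3.37·ex + -1.39·ey = (1.6725,4.0425)

1.67 4.04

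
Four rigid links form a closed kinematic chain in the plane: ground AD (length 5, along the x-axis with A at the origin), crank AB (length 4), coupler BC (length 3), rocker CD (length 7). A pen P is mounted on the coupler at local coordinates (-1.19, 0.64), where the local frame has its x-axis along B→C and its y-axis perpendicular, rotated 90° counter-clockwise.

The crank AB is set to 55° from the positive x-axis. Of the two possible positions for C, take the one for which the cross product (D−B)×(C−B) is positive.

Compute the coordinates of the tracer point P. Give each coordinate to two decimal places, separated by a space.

1.85 2.00

A=(0,0), D=(5.00,0)
B = A + 4.00·(cos55°, sin55°) = (2.2943, 3.2766)
|BD| = 4.2493
circle(B,3.00) ∩ circle(D,7.00): a=-2.5819, h=1.5276
  candidates: C₊=(1.8282,6.2402) cross=6.491; C₋=(-0.5276,4.2948) cross=-6.491
  mode + wants cross > 0 → take C=(1.8282,6.2402) (cross=6.491)
ex = (C−B)/|BC| = (-0.1554,0.9879); ey = (-0.9879,-0.1554)
P = B + -1.19·ex + 0.64·ey = (1.8470,2.0016)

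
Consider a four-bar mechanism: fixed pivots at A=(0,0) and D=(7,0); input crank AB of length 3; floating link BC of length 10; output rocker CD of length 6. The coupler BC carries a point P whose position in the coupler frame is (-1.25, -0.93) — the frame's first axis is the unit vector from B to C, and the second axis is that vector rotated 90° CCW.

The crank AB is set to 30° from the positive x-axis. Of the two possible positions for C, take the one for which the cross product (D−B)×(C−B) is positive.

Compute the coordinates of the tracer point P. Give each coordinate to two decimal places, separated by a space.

A=(0,0), D=(7.00,0)
B = A + 3.00·(cos30°, sin30°) = (2.5981, 1.5000)
|BD| = 4.6505
circle(B,10.00) ∩ circle(D,6.00): a=9.2063, h=3.9045
  candidates: C₊=(12.5717,2.2263) cross=18.158; C₋=(10.0529,-5.1652) cross=-18.158
  mode + wants cross > 0 → take C=(12.5717,2.2263) (cross=18.158)
ex = (C−B)/|BC| = (0.9974,0.0726); ey = (-0.0726,0.9974)
P = B + -1.25·ex + -0.93·ey = (1.4189,0.4817)

1.42 0.48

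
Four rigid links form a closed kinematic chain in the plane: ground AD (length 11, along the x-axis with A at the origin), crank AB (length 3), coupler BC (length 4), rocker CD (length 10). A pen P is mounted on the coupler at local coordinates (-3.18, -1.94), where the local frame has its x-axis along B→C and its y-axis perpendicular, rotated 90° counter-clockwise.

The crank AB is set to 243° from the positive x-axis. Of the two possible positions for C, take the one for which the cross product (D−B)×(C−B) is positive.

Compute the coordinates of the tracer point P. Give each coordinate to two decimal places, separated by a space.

A=(0,0), D=(11.00,0)
B = A + 3.00·(cos243°, sin243°) = (-1.3620, -2.6730)
|BD| = 12.6477
circle(B,4.00) ∩ circle(D,10.00): a=3.0031, h=2.6423
  candidates: C₊=(1.0148,0.5443) cross=33.419; C₋=(2.1317,-4.6209) cross=-33.419
  mode + wants cross > 0 → take C=(1.0148,0.5443) (cross=33.419)
ex = (C−B)/|BC| = (0.5942,0.8043); ey = (-0.8043,0.5942)
P = B + -3.18·ex + -1.94·ey = (-1.6911,-6.3835)

-1.69 -6.38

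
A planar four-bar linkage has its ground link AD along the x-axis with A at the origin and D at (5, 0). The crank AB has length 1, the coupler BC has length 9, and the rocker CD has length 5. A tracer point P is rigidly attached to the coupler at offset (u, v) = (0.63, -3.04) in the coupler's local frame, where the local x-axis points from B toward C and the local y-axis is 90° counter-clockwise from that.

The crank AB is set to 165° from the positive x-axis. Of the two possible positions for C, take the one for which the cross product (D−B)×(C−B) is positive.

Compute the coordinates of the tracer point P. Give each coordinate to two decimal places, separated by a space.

A=(0,0), D=(5.00,0)
B = A + 1.00·(cos165°, sin165°) = (-0.9659, 0.2588)
|BD| = 5.9715
circle(B,9.00) ∩ circle(D,5.00): a=7.6747, h=4.7010
  candidates: C₊=(6.9053,4.6228) cross=28.072; C₋=(6.4978,-4.7704) cross=-28.072
  mode + wants cross > 0 → take C=(6.9053,4.6228) (cross=28.072)
ex = (C−B)/|BC| = (0.8746,0.4849); ey = (-0.4849,0.8746)
P = B + 0.63·ex + -3.04·ey = (1.0591,-2.0944)

1.06 -2.09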